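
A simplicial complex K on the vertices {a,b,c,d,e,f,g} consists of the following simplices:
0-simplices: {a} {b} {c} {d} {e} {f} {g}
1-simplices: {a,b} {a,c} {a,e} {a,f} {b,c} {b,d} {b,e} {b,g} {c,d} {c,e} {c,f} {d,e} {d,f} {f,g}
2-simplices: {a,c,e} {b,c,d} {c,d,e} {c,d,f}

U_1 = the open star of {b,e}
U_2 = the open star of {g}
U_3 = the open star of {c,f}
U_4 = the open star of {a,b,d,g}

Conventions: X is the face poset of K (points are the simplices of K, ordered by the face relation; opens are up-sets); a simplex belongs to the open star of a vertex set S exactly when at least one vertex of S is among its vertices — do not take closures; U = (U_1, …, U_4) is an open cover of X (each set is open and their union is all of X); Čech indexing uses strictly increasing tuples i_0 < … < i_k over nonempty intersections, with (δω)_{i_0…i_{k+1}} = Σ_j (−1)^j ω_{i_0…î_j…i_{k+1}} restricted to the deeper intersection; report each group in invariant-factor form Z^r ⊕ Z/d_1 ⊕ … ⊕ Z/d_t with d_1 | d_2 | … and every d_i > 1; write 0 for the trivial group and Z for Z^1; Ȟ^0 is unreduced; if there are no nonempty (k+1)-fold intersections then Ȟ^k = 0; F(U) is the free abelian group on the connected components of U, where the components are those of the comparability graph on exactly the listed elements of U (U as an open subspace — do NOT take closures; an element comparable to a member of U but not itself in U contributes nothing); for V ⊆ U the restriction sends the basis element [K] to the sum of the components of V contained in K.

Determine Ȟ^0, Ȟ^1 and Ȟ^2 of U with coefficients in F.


Ȟ^0 ≅ Z, Ȟ^1 ≅ Z^4 and Ȟ^2 ≅ 0

nonempty overlaps:
  U1={{b},{e},{a,b},{a,e},{b,c},{b,d},{b,e},{b,g},{c,e},{d,e},{a,c,e},{b,c,d},{c,d,e}} U2={{g},{b,g},{f,g}} U3={{c},{f},{a,c},{a,f},{b,c},{c,d},{c,e},{c,f},{d,f},{f,g},{a,c,e},{b,c,d},{c,d,e},{c,d,f}} U4={{a},{b},{d},{g},{a,b},{a,c},{a,e},{a,f},{b,c},{b,d},{b,e},{b,g},{c,d},{d,e},{d,f},{f,g},{a,c,e},{b,c,d},{c,d,e},{c,d,f}}
  U12={{b,g}} U13={{b,c},{c,e},{a,c,e},{b,c,d},{c,d,e}} U14={{b},{a,b},{a,e},{b,c},{b,d},{b,e},{b,g},{d,e},{a,c,e},{b,c,d},{c,d,e}} U23={{f,g}} U24={{g},{b,g},{f,g}} U34={{a,c},{a,f},{b,c},{c,d},{d,f},{f,g},{a,c,e},{b,c,d},{c,d,e},{c,d,f}}
  U124={{b,g}} U134={{b,c},{a,c,e},{b,c,d},{c,d,e}} U234={{f,g}}
components per intersection:
  U1: {{b},{e},{a,b},{a,e},{b,c},{b,d},{b,e},{b,g},{c,e},{d,e},{a,c,e},{b,c,d},{c,d,e}}
  U2: {{g},{b,g},{f,g}}
  U3: {{c},{f},{a,c},{a,f},{b,c},{c,d},{c,e},{c,f},{d,f},{f,g},{a,c,e},{b,c,d},{c,d,e},{c,d,f}}
  U4: {{a},{b},{d},{g},{a,b},{a,c},{a,e},{a,f},{b,c},{b,d},{b,e},{b,g},{c,d},{d,e},{d,f},{f,g},{a,c,e},{b,c,d},{c,d,e},{c,d,f}}
  U12: {{b,g}}
  U13: {{b,c},{b,c,d}} {{c,e},{a,c,e},{c,d,e}}
  U14: {{b},{a,b},{b,c},{b,d},{b,e},{b,g},{b,c,d}} {{a,e},{a,c,e}} {{d,e},{c,d,e}}
  U23: {{f,g}}
  U24: {{g},{b,g},{f,g}}
  U34: {{a,c},{a,c,e}} {{a,f}} {{b,c},{c,d},{d,f},{b,c,d},{c,d,e},{c,d,f}} {{f,g}}
  U124: {{b,g}}
  U134: {{b,c},{b,c,d}} {{a,c,e}} {{c,d,e}}
  U234: {{f,g}}
C dims 4,12,5; δ0: rk 3, SNF 1^3; δ1: rk 5, SNF 1^5
degree 0: 4−3−0 = 1 → Ȟ^0 ≅ Z
degree 1: 12−5−3 = 4 → Ȟ^1 ≅ Z^4
degree 2: 5−0−5 = 0 → Ȟ^2 ≅ 0


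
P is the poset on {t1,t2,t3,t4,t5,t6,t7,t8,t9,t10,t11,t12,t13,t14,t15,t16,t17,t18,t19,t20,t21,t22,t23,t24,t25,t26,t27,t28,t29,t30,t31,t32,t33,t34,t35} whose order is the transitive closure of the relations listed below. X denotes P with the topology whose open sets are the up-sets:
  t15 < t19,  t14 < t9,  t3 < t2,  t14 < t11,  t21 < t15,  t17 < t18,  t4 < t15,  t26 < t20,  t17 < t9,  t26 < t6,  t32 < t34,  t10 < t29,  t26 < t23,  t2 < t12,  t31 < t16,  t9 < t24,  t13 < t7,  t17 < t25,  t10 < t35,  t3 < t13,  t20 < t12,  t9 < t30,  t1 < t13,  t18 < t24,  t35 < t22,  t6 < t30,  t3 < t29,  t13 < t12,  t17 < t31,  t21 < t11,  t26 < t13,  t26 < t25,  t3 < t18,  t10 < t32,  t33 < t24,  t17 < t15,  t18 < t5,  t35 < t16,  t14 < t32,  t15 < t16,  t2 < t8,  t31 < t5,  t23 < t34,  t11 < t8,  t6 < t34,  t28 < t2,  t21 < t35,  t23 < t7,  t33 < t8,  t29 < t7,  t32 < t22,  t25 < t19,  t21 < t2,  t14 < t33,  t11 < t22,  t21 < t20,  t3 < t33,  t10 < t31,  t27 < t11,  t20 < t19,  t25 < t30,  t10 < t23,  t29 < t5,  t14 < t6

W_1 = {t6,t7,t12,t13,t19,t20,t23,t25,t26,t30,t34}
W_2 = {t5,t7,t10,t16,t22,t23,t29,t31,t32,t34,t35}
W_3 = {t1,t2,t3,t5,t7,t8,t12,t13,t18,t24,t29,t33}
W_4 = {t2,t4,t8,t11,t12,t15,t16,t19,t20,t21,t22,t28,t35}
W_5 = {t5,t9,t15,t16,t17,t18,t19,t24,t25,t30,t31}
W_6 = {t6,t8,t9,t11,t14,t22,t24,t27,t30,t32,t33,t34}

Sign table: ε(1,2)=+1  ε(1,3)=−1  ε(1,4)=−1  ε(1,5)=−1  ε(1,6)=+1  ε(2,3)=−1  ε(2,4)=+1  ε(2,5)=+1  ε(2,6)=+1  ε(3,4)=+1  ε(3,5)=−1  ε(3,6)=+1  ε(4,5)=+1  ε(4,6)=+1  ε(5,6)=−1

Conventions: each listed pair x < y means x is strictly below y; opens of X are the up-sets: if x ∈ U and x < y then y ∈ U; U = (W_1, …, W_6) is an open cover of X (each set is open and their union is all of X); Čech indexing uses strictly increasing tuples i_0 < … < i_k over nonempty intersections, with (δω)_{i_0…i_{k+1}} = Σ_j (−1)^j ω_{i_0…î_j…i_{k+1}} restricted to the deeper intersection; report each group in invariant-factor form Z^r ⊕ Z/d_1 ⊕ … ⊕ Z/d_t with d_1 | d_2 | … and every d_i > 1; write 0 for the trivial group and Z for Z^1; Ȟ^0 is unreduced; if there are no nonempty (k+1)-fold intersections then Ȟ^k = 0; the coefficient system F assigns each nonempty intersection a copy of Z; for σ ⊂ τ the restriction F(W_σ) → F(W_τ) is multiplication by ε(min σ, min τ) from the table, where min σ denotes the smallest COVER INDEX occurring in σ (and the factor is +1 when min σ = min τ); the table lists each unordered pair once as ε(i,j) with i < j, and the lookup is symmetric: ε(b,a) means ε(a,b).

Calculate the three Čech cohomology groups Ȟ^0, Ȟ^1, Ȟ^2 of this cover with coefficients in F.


Ȟ^0(U;F) ≅ 0, Ȟ^1(U;F) ≅ Z/2, Ȟ^2(U;F) ≅ Z

nonempty overlaps:
  W12={t7,t23,t34} W13={t7,t12,t13} W14={t12,t19,t20} W15={t19,t25,t30} W16={t6,t30,t34} W23={t5,t7,t29} W24={t16,t22,t35} W25={t5,t16,t31} W26={t22,t32,t34} W34={t2,t8,t12} W35={t5,t18,t24} W36={t8,t24,t33} W45={t15,t16,t19} W46={t8,t11,t22} W56={t9,t24,t30}
  W123={t7} W126={t34} W134={t12} W145={t19} W156={t30} W235={t5} W245={t16} W246={t22} W346={t8} W356={t24}
C dims 6,15,10; δ0: rk 6, SNF 1^5·2; δ1: rk 9, SNF 1^9
degree 0: 6−6−0 = 0 → Ȟ^0 ≅ 0
degree 1: 15−9−6 = 0 plus torsion [2] → Ȟ^1 ≅ Z/2
degree 2: 10−0−9 = 1 → Ȟ^2 ≅ Z


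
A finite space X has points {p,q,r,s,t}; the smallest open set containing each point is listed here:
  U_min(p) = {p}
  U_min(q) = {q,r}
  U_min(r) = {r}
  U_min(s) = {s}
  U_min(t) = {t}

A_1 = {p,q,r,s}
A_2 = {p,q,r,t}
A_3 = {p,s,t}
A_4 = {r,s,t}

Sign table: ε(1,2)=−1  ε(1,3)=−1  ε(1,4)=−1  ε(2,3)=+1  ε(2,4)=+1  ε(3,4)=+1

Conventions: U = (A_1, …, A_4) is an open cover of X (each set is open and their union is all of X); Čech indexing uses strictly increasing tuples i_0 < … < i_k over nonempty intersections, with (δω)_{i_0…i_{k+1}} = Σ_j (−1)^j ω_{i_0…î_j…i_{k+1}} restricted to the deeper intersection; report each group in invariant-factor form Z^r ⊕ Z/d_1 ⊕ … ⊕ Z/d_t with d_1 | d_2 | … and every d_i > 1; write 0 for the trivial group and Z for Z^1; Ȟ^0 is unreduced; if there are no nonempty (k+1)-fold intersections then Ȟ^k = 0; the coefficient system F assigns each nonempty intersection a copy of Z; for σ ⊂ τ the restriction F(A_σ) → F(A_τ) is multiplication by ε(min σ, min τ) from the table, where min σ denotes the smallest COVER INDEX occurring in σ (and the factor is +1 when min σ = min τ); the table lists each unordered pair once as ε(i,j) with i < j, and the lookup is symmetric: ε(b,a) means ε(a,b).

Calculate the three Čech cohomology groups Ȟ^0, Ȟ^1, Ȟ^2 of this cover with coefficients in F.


Ȟ^0 ≅ Z,  Ȟ^1 ≅ 0,  Ȟ^2 ≅ Z

intersection data:
  A12={p,q,r} A13={p,s} A14={r,s} A23={p,t} A24={r,t} A34={s,t}
  A123={p} A124={r} A134={s} A234={t}
C dims 4,6,4; δ0: rk 3, SNF 1^3; δ1: rk 3, SNF 1^3
Ȟ^0 = (4 − 3) − 0 = 1, so Ȟ^0 ≅ Z
Ȟ^1 = (6 − 3) − 3 = 0, so Ȟ^1 ≅ 0
Ȟ^2 = (4 − 0) − 3 = 1, so Ȟ^2 ≅ Z


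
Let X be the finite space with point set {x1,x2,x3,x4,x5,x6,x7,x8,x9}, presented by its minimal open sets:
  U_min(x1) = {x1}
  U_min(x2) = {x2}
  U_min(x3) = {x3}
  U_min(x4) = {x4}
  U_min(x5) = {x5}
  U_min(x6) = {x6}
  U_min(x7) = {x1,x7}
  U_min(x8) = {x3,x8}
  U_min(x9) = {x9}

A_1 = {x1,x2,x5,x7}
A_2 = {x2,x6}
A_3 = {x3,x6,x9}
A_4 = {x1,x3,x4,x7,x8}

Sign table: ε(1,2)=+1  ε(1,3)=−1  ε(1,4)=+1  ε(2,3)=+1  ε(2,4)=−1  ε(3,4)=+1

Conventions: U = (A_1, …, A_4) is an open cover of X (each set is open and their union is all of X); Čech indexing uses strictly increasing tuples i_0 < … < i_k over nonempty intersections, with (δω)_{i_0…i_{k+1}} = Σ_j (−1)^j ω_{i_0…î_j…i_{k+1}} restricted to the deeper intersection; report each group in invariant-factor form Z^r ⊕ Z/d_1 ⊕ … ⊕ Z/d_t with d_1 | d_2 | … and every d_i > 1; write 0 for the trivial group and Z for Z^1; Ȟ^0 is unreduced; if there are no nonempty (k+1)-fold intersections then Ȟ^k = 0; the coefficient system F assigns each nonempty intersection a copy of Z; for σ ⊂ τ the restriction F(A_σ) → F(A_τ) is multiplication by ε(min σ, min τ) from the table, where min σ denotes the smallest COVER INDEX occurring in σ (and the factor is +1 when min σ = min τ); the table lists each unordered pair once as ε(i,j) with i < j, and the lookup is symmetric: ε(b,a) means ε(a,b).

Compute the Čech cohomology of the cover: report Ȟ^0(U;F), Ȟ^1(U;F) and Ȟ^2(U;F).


Ȟ^0(U;F) ≅ Z; Ȟ^1(U;F) ≅ Z; Ȟ^2(U;F) ≅ 0

nerve simplices:
  A12={x2} A14={x1,x7} A23={x6} A34={x3}
C dims 4,4; δ0: rk 3, SNF 1^3
degree 0: 4−3−0 = 1 → Ȟ^0 ≅ Z
degree 1: 4−0−3 = 1 → Ȟ^1 ≅ Z
degree 2: 0−0−0 = 0 → Ȟ^2 ≅ 0


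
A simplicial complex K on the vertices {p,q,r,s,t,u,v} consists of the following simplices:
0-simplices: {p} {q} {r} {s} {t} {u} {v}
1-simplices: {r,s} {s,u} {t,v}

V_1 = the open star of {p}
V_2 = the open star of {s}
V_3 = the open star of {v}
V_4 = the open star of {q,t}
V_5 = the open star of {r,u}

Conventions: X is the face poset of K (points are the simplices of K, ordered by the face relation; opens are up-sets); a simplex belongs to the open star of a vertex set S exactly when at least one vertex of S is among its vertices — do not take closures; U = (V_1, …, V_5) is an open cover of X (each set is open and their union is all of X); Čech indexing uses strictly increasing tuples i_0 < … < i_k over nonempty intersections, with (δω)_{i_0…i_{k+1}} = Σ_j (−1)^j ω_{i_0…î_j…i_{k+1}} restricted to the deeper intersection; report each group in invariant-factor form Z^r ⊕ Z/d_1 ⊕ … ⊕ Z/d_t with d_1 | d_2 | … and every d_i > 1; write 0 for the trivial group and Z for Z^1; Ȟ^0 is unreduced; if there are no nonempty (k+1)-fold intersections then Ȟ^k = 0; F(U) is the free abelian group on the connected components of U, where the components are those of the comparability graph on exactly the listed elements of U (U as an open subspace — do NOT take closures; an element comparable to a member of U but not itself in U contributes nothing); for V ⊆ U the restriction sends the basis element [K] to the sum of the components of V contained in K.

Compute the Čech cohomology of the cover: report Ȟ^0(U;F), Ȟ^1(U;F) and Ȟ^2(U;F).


nerve of the cover:
  V1={{p}} V2={{s},{r,s},{s,u}} V3={{v},{t,v}} V4={{q},{t},{t,v}} V5={{r},{u},{r,s},{s,u}}
  V25={{r,s},{s,u}} V34={{t,v}}
components per intersection:
  V1: {{p}}
  V2: {{s},{r,s},{s,u}}
  V3: {{v},{t,v}}
  V4: {{q}} {{t},{t,v}}
  V5: {{r},{r,s}} {{u},{s,u}}
  V25: {{r,s}} {{s,u}}
  V34: {{t,v}}
C dims 7,3; δ0: rk 3, SNF 1^3
Ȟ^0 = (7 − 3) − 0 = 4, so Ȟ^0 ≅ Z^4
Ȟ^1 = (3 − 0) − 3 = 0, so Ȟ^1 ≅ 0
Ȟ^2 = (0 − 0) − 0 = 0, so Ȟ^2 ≅ 0

Ȟ^0 = Z^4, Ȟ^1 = 0 and Ȟ^2 = 0


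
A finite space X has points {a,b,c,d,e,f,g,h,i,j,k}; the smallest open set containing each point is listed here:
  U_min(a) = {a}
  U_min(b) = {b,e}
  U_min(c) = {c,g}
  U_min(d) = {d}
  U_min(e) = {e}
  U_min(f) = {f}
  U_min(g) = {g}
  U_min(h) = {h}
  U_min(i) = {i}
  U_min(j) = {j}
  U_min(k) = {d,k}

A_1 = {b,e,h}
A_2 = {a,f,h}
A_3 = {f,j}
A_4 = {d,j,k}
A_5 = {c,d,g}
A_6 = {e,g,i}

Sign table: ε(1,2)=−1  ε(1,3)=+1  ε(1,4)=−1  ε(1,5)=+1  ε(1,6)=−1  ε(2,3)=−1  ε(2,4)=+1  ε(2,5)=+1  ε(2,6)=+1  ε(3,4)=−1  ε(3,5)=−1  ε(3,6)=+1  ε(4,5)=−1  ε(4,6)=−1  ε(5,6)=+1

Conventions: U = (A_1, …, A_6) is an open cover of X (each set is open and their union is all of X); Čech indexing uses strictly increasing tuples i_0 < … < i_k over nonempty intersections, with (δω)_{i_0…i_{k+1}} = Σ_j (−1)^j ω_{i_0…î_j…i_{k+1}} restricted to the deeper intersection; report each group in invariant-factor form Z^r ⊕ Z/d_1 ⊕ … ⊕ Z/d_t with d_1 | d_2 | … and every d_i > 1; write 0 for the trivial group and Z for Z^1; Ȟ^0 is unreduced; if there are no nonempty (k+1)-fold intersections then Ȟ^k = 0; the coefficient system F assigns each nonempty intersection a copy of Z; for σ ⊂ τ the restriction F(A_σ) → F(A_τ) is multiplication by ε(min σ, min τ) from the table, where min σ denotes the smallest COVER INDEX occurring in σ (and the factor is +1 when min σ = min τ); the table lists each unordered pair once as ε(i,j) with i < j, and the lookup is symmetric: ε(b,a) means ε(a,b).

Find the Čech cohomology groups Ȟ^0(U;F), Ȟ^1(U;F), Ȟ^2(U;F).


Ȟ^0 = 0, Ȟ^1 = Z/2 and Ȟ^2 = 0

nonempty intersections:
  A12={h} A16={e} A23={f} A34={j} A45={d} A56={g}
C dims 6,6; δ0: rk 6, SNF 1^5·2
Ȟ^0: (6−6)−0=0 ⇒ 0
Ȟ^1: (6−0)−6=0 plus torsion [2] ⇒ Z/2
Ȟ^2: (0−0)−0=0 ⇒ 0


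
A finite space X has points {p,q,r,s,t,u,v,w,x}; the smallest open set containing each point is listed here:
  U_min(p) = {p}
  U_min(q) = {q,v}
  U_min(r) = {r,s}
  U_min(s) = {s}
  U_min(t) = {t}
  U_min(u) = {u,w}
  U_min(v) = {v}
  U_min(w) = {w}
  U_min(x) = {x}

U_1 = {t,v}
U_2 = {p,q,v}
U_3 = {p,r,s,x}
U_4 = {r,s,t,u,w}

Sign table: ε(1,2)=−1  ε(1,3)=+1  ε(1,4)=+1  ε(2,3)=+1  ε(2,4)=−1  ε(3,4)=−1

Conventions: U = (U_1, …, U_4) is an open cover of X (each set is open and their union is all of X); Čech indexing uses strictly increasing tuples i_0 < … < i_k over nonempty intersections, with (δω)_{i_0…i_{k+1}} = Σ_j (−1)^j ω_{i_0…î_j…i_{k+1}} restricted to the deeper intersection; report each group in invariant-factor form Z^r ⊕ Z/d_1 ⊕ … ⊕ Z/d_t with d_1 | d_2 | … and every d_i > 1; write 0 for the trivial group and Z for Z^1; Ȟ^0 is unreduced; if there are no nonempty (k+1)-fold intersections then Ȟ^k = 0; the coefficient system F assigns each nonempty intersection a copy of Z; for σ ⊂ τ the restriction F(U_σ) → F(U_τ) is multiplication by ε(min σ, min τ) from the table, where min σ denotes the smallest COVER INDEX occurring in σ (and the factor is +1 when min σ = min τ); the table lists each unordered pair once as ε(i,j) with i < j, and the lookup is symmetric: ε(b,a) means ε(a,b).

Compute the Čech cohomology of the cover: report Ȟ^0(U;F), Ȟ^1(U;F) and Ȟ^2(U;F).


Ȟ^0 ≅ Z; Ȟ^1 ≅ Z; Ȟ^2 ≅ 0

nonempty intersections:
  U12={v} U14={t} U23={p} U34={r,s}
C dims 4,4; δ0: rk 3, SNF 1^3
Ȟ^0: (4−3)−0=1 ⇒ Z
Ȟ^1: (4−0)−3=1 ⇒ Z
Ȟ^2: (0−0)−0=0 ⇒ 0


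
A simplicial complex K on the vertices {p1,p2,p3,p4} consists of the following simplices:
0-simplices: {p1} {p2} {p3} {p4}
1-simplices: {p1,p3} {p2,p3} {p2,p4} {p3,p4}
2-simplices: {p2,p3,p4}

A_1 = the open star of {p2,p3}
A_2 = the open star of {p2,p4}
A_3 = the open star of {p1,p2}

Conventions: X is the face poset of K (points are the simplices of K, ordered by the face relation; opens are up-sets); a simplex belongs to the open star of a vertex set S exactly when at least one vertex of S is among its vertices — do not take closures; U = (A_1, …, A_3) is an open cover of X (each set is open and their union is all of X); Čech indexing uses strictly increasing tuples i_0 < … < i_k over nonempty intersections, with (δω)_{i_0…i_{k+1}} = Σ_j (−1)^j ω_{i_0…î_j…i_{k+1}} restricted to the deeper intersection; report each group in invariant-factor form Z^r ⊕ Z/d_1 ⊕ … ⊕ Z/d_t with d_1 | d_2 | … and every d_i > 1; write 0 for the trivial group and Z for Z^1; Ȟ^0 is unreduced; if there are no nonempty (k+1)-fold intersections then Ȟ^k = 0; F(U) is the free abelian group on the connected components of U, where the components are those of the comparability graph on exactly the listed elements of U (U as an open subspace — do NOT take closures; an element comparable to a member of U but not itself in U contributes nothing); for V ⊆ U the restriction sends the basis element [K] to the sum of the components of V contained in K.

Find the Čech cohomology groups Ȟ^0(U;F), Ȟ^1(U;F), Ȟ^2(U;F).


Ȟ^0(U;F) ≅ Z; Ȟ^1(U;F) ≅ 0; Ȟ^2(U;F) ≅ 0

intersection data:
  A1={{p2},{p3},{p1,p3},{p2,p3},{p2,p4},{p3,p4},{p2,p3,p4}} A2={{p2},{p4},{p2,p3},{p2,p4},{p3,p4},{p2,p3,p4}} A3={{p1},{p2},{p1,p3},{p2,p3},{p2,p4},{p2,p3,p4}}
  A12={{p2},{p2,p3},{p2,p4},{p3,p4},{p2,p3,p4}} A13={{p2},{p1,p3},{p2,p3},{p2,p4},{p2,p3,p4}} A23={{p2},{p2,p3},{p2,p4},{p2,p3,p4}}
  A123={{p2},{p2,p3},{p2,p4},{p2,p3,p4}}
components per intersection:
  A1: {{p2},{p3},{p1,p3},{p2,p3},{p2,p4},{p3,p4},{p2,p3,p4}}
  A2: {{p2},{p4},{p2,p3},{p2,p4},{p3,p4},{p2,p3,p4}}
  A3: {{p1},{p1,p3}} {{p2},{p2,p3},{p2,p4},{p2,p3,p4}}
  A12: {{p2},{p2,p3},{p2,p4},{p3,p4},{p2,p3,p4}}
  A13: {{p2},{p2,p3},{p2,p4},{p2,p3,p4}} {{p1,p3}}
  A23: {{p2},{p2,p3},{p2,p4},{p2,p3,p4}}
  A123: {{p2},{p2,p3},{p2,p4},{p2,p3,p4}}
C dims 4,4,1; δ0: rk 3, SNF 1^3; δ1: rk 1, SNF 1^1
Ȟ^0 = (4 − 3) − 0 = 1, so Ȟ^0 ≅ Z
Ȟ^1 = (4 − 1) − 3 = 0, so Ȟ^1 ≅ 0
Ȟ^2 = (1 − 0) − 1 = 0, so Ȟ^2 ≅ 0


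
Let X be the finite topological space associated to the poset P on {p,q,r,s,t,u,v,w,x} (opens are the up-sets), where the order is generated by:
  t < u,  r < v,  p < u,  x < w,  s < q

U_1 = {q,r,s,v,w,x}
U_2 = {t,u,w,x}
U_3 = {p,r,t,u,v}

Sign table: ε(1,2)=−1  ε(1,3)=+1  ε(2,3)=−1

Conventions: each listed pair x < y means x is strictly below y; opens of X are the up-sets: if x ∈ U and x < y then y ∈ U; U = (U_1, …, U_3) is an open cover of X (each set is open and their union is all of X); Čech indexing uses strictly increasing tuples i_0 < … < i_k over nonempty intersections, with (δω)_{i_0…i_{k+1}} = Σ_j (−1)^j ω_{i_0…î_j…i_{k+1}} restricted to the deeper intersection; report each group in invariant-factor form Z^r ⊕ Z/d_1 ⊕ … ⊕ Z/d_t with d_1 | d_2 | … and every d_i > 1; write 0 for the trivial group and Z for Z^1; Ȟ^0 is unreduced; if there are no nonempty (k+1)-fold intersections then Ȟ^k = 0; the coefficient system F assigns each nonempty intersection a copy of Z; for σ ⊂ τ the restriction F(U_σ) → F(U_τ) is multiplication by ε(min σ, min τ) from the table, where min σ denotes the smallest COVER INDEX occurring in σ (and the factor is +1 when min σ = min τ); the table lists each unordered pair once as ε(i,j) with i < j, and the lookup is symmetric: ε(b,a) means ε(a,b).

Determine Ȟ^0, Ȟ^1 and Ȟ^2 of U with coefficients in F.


nerve of the cover:
  U12={w,x} U13={r,v} U23={t,u}
C dims 3,3; δ0: rk 2, SNF 1^2
Ȟ^0 = (3 − 2) − 0 = 1, so Ȟ^0 ≅ Z
Ȟ^1 = (3 − 0) − 2 = 1, so Ȟ^1 ≅ Z
Ȟ^2 = (0 − 0) − 0 = 0, so Ȟ^2 ≅ 0

Ȟ^0 ≅ Z, Ȟ^1 ≅ Z, Ȟ^2 ≅ 0


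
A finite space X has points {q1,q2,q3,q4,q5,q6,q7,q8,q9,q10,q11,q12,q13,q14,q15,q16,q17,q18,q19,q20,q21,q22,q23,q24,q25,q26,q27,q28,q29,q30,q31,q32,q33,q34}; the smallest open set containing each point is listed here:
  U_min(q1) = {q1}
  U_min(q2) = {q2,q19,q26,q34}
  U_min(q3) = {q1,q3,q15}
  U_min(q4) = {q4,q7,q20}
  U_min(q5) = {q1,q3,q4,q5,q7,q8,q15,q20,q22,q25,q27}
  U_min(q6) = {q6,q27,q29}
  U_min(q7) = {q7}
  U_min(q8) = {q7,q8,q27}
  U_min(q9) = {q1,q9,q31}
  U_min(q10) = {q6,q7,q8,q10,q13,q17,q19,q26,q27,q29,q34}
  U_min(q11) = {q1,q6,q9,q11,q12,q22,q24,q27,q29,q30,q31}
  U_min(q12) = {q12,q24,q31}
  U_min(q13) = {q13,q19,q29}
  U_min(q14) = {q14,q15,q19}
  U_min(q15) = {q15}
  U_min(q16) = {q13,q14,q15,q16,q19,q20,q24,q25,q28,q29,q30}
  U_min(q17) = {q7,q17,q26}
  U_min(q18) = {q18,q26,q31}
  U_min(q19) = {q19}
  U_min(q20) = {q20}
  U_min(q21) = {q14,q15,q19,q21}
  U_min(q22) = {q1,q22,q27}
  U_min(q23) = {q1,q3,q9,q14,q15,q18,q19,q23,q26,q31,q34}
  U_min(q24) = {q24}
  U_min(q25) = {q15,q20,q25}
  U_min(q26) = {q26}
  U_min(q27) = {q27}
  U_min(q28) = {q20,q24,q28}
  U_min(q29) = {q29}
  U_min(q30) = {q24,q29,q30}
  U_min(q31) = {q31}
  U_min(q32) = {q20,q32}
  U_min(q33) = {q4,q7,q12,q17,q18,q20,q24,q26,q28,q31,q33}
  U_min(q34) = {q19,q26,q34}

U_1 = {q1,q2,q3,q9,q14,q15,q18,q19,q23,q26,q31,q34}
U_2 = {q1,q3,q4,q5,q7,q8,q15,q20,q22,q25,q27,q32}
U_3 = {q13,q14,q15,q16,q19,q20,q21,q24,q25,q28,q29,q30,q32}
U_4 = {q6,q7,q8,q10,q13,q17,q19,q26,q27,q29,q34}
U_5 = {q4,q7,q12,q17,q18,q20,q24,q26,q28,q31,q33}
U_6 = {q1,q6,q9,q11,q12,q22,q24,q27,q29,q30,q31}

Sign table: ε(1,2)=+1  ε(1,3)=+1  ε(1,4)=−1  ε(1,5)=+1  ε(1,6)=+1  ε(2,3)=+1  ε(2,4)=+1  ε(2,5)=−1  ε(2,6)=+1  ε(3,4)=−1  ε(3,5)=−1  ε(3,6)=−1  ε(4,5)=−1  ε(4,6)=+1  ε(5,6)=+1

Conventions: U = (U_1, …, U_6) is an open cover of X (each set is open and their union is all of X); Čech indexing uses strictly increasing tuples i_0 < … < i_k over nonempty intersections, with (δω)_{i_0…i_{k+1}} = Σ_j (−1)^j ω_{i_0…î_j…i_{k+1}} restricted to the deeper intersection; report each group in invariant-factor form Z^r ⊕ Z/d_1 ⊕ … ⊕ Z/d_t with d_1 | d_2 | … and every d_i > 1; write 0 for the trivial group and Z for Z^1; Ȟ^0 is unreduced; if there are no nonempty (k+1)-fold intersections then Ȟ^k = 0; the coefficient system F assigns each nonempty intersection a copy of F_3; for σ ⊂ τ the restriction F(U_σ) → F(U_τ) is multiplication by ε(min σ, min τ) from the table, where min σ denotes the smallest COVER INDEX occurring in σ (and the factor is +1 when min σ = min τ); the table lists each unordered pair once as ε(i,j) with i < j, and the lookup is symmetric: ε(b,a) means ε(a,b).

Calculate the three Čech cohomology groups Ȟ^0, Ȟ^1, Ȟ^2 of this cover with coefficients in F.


cover nerve:
  U12={q1,q3,q15} U13={q14,q15,q19} U14={q19,q26,q34} U15={q18,q26,q31} U16={q1,q9,q31} U23={q15,q20,q25,q32} U24={q7,q8,q27} U25={q4,q7,q20} U26={q1,q22,q27} U34={q13,q19,q29} U35={q20,q24,q28} U36={q24,q29,q30} U45={q7,q17,q26} U46={q6,q27,q29} U56={q12,q24,q31}
  U123={q15} U126={q1} U134={q19} U145={q26} U156={q31} U235={q20} U245={q7} U246={q27} U346={q29} U356={q24}
C dims 6,15,10; δ0: rk_F3 6; δ1: rk_F3 9
Ȟ^0: (6−6)−0=0 ⇒ 0
Ȟ^1: (15−9)−6=0 ⇒ 0
Ȟ^2: (10−0)−9=1 ⇒ Z/3

Ȟ^0(U;F) ≅ 0; Ȟ^1(U;F) ≅ 0; Ȟ^2(U;F) ≅ Z/3


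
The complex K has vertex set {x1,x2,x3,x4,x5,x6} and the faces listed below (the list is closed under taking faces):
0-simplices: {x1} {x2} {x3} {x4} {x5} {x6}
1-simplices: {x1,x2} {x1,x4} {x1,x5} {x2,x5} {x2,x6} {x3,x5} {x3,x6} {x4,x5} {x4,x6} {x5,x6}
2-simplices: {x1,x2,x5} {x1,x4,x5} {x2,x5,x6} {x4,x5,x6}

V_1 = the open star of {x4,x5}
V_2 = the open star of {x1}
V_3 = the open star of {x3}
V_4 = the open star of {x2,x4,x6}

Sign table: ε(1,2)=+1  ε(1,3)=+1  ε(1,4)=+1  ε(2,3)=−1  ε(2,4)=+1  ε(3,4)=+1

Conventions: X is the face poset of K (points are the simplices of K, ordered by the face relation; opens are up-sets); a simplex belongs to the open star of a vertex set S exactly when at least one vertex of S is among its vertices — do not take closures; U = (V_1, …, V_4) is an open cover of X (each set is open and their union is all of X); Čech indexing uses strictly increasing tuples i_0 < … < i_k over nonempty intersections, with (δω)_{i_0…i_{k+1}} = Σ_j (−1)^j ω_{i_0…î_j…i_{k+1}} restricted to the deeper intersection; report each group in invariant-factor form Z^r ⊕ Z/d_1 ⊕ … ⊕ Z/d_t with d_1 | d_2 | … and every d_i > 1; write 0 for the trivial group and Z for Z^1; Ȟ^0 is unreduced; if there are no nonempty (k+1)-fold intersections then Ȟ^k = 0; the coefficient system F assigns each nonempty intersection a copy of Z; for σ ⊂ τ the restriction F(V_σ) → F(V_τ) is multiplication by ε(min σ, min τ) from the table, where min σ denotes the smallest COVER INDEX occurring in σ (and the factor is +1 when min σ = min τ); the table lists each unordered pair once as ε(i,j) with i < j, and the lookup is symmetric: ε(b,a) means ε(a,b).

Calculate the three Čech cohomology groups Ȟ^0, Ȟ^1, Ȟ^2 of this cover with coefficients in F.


Ȟ^0(U;F) ≅ Z,  Ȟ^1(U;F) ≅ Z,  Ȟ^2(U;F) ≅ 0

nerve simplices:
  V1={{x4},{x5},{x1,x4},{x1,x5},{x2,x5},{x3,x5},{x4,x5},{x4,x6},{x5,x6},{x1,x2,x5},{x1,x4,x5},{x2,x5,x6},{x4,x5,x6}} V2={{x1},{x1,x2},{x1,x4},{x1,x5},{x1,x2,x5},{x1,x4,x5}} V3={{x3},{x3,x5},{x3,x6}} V4={{x2},{x4},{x6},{x1,x2},{x1,x4},{x2,x5},{x2,x6},{x3,x6},{x4,x5},{x4,x6},{x5,x6},{x1,x2,x5},{x1,x4,x5},{x2,x5,x6},{x4,x5,x6}}
  V12={{x1,x4},{x1,x5},{x1,x2,x5},{x1,x4,x5}} V13={{x3,x5}} V14={{x4},{x1,x4},{x2,x5},{x4,x5},{x4,x6},{x5,x6},{x1,x2,x5},{x1,x4,x5},{x2,x5,x6},{x4,x5,x6}} V24={{x1,x2},{x1,x4},{x1,x2,x5},{x1,x4,x5}} V34={{x3,x6}}
  V124={{x1,x4},{x1,x2,x5},{x1,x4,x5}}
C dims 4,5,1; δ0: rk 3, SNF 1^3; δ1: rk 1, SNF 1^1
degree 0: 4−3−0 = 1 → Ȟ^0 ≅ Z
degree 1: 5−1−3 = 1 → Ȟ^1 ≅ Z
degree 2: 1−0−1 = 0 → Ȟ^2 ≅ 0


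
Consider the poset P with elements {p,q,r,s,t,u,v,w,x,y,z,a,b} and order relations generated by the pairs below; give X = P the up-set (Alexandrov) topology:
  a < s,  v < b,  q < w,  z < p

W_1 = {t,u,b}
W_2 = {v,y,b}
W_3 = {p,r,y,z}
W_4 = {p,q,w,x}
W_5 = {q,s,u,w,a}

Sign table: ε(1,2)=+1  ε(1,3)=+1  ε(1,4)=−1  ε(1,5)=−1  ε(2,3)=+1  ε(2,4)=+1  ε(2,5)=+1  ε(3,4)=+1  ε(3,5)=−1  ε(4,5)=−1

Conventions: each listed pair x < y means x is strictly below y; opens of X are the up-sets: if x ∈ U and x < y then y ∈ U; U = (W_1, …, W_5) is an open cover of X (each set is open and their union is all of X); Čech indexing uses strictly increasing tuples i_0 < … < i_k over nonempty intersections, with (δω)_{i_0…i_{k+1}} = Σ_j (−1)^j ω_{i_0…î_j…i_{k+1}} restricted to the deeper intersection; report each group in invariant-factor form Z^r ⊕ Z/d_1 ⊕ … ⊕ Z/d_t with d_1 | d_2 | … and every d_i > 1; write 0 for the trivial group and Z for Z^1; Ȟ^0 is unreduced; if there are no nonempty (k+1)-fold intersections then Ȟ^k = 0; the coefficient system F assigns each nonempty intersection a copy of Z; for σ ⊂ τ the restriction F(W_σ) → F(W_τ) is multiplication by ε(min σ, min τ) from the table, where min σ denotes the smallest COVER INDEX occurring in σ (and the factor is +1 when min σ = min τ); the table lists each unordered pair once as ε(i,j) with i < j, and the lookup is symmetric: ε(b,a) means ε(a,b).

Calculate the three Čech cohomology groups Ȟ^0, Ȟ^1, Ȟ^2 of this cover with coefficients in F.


intersection data:
  W12={b} W15={u} W23={y} W34={p} W45={q,w}
C dims 5,5; δ0: rk 4, SNF 1^4
Ȟ^0 = (5 − 4) − 0 = 1, so Ȟ^0 ≅ Z
Ȟ^1 = (5 − 0) − 4 = 1, so Ȟ^1 ≅ Z
Ȟ^2 = (0 − 0) − 0 = 0, so Ȟ^2 ≅ 0

Ȟ^0 ≅ Z, Ȟ^1 ≅ Z and Ȟ^2 ≅ 0


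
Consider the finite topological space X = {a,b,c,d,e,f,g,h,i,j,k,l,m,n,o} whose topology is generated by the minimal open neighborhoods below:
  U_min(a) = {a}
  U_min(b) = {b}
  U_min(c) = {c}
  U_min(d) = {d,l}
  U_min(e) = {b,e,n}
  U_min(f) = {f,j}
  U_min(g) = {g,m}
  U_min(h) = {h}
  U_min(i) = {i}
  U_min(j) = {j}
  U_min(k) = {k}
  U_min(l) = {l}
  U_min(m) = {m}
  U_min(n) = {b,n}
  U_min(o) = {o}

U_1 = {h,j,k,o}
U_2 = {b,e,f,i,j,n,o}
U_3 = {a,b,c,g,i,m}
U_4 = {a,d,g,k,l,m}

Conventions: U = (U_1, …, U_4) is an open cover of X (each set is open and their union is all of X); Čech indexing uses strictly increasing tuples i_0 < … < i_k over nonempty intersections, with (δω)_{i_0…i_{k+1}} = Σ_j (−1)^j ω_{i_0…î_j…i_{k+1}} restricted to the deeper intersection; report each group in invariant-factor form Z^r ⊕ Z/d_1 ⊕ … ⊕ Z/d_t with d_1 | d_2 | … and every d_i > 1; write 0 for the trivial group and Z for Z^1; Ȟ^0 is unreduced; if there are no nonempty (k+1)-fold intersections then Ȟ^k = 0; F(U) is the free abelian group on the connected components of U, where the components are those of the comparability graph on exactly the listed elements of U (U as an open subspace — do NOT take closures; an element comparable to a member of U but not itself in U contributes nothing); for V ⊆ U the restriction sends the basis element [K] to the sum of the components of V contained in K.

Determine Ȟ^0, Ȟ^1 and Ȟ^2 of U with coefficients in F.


nerve of the cover:
  U12={j,o} U14={k} U23={b,i} U34={a,g,m}
components per intersection:
  U1: {h} {j} {k} {o}
  U2: {b,e,n} {f,j} {i} {o}
  U3: {a} {b} {c} {g,m} {i}
  U4: {a} {d,l} {g,m} {k}
  U12: {j} {o}
  U14: {k}
  U23: {b} {i}
  U34: {a} {g,m}
C dims 17,7; δ0: rk 7, SNF 1^7
Ȟ^0 = (17 − 7) − 0 = 10, so Ȟ^0 ≅ Z^10
Ȟ^1 = (7 − 0) − 7 = 0, so Ȟ^1 ≅ 0
Ȟ^2 = (0 − 0) − 0 = 0, so Ȟ^2 ≅ 0

Ȟ^0(U;F) ≅ Z^10, Ȟ^1(U;F) ≅ 0 and Ȟ^2(U;F) ≅ 0


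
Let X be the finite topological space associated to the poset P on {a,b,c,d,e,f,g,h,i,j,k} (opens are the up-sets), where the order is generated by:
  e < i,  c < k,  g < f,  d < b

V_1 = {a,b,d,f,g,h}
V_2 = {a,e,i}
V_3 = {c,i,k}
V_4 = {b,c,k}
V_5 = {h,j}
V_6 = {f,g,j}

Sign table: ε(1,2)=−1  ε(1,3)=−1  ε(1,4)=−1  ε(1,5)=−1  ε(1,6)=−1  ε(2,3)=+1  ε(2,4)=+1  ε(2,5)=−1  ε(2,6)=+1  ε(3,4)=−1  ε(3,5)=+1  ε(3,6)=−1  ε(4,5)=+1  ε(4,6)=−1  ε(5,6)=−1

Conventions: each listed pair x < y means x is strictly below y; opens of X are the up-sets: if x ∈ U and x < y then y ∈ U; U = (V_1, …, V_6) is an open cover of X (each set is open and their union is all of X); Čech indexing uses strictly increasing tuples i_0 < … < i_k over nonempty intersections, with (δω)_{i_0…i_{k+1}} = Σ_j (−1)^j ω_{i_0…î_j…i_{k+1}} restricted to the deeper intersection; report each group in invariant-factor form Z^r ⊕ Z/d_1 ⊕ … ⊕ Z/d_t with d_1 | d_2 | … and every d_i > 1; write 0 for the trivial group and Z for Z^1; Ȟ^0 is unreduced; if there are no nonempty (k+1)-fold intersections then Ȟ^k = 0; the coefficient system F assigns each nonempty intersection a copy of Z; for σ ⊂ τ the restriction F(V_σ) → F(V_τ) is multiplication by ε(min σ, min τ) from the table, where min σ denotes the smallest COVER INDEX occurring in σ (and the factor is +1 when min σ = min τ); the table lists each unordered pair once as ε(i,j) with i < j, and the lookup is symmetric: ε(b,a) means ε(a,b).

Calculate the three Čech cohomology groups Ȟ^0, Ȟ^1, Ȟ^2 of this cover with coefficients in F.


Ȟ^0 ≅ 0; Ȟ^1 ≅ Z ⊕ Z/2; Ȟ^2 ≅ 0

nerve simplices:
  V12={a} V14={b} V15={h} V16={f,g} V23={i} V34={c,k} V56={j}
C dims 6,7; δ0: rk 6, SNF 1^5·2
degree 0: 6−6−0 = 0 → Ȟ^0 ≅ 0
degree 1: 7−0−6 = 1 plus torsion [2] → Ȟ^1 ≅ Z ⊕ Z/2
degree 2: 0−0−0 = 0 → Ȟ^2 ≅ 0


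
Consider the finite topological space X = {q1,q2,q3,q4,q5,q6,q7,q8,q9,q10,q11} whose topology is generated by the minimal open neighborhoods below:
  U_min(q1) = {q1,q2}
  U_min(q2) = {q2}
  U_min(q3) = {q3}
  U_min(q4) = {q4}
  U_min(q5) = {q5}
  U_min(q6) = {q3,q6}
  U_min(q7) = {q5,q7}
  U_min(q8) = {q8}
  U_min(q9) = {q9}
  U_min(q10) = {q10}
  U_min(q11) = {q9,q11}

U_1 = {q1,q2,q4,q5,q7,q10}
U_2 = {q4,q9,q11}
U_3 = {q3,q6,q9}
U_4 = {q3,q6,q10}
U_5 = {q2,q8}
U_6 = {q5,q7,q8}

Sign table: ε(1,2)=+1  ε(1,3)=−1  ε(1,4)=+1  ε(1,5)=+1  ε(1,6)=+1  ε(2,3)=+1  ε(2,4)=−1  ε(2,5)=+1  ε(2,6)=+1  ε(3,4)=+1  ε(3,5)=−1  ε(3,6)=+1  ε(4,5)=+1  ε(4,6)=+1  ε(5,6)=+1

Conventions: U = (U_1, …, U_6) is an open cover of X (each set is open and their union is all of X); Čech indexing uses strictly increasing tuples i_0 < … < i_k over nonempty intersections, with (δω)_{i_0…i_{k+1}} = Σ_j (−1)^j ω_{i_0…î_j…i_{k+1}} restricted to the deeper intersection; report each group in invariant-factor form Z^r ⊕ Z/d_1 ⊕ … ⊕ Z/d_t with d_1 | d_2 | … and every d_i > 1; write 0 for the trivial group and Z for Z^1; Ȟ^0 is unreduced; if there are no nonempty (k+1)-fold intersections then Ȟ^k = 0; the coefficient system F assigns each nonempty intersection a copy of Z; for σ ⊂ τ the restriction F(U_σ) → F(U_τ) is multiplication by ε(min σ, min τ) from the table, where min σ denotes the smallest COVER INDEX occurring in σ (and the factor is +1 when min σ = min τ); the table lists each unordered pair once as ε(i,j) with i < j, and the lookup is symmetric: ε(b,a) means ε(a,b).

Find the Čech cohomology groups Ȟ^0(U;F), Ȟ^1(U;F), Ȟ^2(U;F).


Ȟ^0(U;F) ≅ Z, Ȟ^1(U;F) ≅ Z^2 and Ȟ^2(U;F) ≅ 0

nerve of the cover:
  U12={q4} U14={q10} U15={q2} U16={q5,q7} U23={q9} U34={q3,q6} U56={q8}
C dims 6,7; δ0: rk 5, SNF 1^5
Ȟ^0 = (6 − 5) − 0 = 1, so Ȟ^0 ≅ Z
Ȟ^1 = (7 − 0) − 5 = 2, so Ȟ^1 ≅ Z^2
Ȟ^2 = (0 − 0) − 0 = 0, so Ȟ^2 ≅ 0


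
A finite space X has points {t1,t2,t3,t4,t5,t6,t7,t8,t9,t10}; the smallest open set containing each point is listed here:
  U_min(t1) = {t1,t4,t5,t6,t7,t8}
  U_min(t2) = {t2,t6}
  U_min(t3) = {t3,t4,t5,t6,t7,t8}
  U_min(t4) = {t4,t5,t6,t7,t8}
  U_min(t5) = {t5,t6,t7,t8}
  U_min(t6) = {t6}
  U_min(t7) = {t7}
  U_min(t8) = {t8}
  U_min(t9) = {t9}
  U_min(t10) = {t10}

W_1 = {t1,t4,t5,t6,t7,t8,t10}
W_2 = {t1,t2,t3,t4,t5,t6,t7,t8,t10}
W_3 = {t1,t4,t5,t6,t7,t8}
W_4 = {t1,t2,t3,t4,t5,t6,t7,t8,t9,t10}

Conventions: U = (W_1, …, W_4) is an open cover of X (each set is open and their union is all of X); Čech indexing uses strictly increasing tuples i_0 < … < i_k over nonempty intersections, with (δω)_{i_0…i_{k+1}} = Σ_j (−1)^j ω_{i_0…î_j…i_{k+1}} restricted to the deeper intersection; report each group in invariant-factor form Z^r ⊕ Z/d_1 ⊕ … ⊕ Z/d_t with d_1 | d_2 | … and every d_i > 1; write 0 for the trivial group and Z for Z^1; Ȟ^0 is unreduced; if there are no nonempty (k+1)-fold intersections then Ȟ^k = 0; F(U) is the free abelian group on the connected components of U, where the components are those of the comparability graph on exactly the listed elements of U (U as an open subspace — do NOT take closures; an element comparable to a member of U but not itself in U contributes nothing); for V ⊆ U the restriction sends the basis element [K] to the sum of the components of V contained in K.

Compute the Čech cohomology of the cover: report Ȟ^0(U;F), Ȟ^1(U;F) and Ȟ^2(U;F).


nonempty overlaps:
  W12={t1,t4,t5,t6,t7,t8,t10} W13={t1,t4,t5,t6,t7,t8} W14={t1,t4,t5,t6,t7,t8,t10} W23={t1,t4,t5,t6,t7,t8} W24={t1,t2,t3,t4,t5,t6,t7,t8,t10} W34={t1,t4,t5,t6,t7,t8}
  W123={t1,t4,t5,t6,t7,t8} W124={t1,t4,t5,t6,t7,t8,t10} W134={t1,t4,t5,t6,t7,t8} W234={t1,t4,t5,t6,t7,t8}
  W1234={t1,t4,t5,t6,t7,t8}
components per intersection:
  W1: {t1,t4,t5,t6,t7,t8} {t10}
  W2: {t1,t2,t3,t4,t5,t6,t7,t8} {t10}
  W3: {t1,t4,t5,t6,t7,t8}
  W4: {t1,t2,t3,t4,t5,t6,t7,t8} {t9} {t10}
  W12: {t1,t4,t5,t6,t7,t8} {t10}
  W13: {t1,t4,t5,t6,t7,t8}
  W14: {t1,t4,t5,t6,t7,t8} {t10}
  W23: {t1,t4,t5,t6,t7,t8}
  W24: {t1,t2,t3,t4,t5,t6,t7,t8} {t10}
  W34: {t1,t4,t5,t6,t7,t8}
  W123: {t1,t4,t5,t6,t7,t8}
  W124: {t1,t4,t5,t6,t7,t8} {t10}
  W134: {t1,t4,t5,t6,t7,t8}
  W234: {t1,t4,t5,t6,t7,t8}
  W1234: {t1,t4,t5,t6,t7,t8}
C dims 8,9,5,1; δ0: rk 5, SNF 1^5; δ1: rk 4, SNF 1^4; δ2: rk 1, SNF 1^1
degree 0: 8−5−0 = 3 → Ȟ^0 ≅ Z^3
degree 1: 9−4−5 = 0 → Ȟ^1 ≅ 0
degree 2: 5−1−4 = 0 → Ȟ^2 ≅ 0

Ȟ^0 ≅ Z^3; Ȟ^1 ≅ 0; Ȟ^2 ≅ 0


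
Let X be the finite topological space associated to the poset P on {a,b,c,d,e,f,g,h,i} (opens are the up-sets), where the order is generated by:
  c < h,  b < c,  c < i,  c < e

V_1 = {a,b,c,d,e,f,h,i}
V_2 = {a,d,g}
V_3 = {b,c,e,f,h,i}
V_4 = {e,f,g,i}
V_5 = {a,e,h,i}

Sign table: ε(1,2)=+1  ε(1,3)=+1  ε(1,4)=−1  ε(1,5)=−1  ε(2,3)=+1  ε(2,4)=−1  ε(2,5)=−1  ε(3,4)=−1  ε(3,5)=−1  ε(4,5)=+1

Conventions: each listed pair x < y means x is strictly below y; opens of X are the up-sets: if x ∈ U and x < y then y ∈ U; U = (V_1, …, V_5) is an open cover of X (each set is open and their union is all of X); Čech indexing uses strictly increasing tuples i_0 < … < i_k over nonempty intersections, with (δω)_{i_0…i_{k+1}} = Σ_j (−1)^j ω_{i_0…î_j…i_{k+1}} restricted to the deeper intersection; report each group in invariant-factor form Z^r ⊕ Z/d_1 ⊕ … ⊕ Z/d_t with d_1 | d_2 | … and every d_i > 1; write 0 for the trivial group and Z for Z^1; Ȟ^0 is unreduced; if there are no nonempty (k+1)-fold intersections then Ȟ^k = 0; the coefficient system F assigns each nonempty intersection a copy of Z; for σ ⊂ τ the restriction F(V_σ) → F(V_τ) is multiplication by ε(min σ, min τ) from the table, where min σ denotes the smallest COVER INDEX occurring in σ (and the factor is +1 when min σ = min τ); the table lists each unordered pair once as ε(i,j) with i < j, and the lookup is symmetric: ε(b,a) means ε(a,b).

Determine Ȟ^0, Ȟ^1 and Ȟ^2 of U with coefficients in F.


cover nerve:
  V12={a,d} V13={b,c,e,f,h,i} V14={e,f,i} V15={a,e,h,i} V24={g} V25={a} V34={e,f,i} V35={e,h,i} V45={e,i}
  V125={a} V134={e,f,i} V135={e,h,i} V145={e,i} V345={e,i}
  V1345={e,i}
C dims 5,9,5,1; δ0: rk 4, SNF 1^4; δ1: rk 4, SNF 1^4; δ2: rk 1, SNF 1^1
Ȟ^0: (5−4)−0=1 ⇒ Z
Ȟ^1: (9−4)−4=1 ⇒ Z
Ȟ^2: (5−1)−4=0 ⇒ 0

Ȟ^0 = Z, Ȟ^1 = Z, Ȟ^2 = 0


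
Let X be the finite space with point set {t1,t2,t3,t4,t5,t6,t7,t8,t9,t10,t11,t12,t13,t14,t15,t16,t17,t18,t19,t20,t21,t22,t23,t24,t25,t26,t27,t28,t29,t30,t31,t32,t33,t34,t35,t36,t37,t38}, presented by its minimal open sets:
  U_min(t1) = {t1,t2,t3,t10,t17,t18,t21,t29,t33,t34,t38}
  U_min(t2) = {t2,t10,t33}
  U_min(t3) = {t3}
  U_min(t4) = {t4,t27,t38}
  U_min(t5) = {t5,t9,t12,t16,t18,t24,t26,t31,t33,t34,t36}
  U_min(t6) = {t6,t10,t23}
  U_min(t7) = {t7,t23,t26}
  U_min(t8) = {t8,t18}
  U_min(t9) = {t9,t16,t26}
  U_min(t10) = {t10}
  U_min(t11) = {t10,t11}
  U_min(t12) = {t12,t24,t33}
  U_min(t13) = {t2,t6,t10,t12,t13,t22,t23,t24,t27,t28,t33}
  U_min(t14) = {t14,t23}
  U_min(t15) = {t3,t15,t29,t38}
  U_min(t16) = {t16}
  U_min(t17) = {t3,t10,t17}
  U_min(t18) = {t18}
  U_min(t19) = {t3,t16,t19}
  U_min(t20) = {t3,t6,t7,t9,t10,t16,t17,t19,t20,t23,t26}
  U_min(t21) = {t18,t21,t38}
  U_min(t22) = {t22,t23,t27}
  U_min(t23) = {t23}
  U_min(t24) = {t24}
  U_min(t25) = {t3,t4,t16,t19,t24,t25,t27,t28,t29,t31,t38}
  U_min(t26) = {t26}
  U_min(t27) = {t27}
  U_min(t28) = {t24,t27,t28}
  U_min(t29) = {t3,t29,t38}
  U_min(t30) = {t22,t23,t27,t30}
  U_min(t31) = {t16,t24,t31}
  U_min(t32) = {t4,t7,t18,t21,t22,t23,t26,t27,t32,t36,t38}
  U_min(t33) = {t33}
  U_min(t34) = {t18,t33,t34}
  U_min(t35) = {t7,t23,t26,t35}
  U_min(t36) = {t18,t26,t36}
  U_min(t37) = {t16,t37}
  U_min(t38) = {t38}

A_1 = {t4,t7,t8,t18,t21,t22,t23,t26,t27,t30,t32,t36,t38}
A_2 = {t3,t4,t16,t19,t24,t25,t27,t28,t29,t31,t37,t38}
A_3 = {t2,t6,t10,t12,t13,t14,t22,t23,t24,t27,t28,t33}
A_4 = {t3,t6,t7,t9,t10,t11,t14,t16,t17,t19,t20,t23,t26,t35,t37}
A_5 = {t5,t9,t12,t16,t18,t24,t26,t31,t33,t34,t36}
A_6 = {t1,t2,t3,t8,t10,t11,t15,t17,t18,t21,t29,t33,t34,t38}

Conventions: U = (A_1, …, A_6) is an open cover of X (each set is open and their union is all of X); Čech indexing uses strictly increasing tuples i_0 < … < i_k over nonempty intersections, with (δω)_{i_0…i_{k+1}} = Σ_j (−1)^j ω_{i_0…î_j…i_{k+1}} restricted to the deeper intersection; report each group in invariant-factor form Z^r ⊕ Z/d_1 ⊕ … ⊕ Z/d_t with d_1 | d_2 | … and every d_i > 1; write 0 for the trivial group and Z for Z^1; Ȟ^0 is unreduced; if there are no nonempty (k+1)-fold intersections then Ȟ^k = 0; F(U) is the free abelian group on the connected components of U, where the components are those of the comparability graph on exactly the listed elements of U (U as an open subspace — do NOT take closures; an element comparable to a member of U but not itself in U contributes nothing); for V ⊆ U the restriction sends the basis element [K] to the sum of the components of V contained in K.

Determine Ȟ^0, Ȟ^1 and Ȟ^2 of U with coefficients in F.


Ȟ^0 ≅ Z; Ȟ^1 ≅ 0; Ȟ^2 ≅ Z/2

intersection data:
  A12={t4,t27,t38} A13={t22,t23,t27} A14={t7,t23,t26} A15={t18,t26,t36} A16={t8,t18,t21,t38} A23={t24,t27,t28} A24={t3,t16,t19,t37} A25={t16,t24,t31} A26={t3,t29,t38} A34={t6,t10,t14,t23} A35={t12,t24,t33} A36={t2,t10,t33} A45={t9,t16,t26} A46={t3,t10,t11,t17} A56={t18,t33,t34}
  A123={t27} A126={t38} A134={t23} A145={t26} A156={t18} A235={t24} A245={t16} A246={t3} A346={t10} A356={t33}
components per intersection:
  A1: {t4,t7,t8,t18,t21,t22,t23,t26,t27,t30,t32,t36,t38}
  A2: {t3,t4,t16,t19,t24,t25,t27,t28,t29,t31,t37,t38}
  A3: {t2,t6,t10,t12,t13,t14,t22,t23,t24,t27,t28,t33}
  A4: {t3,t6,t7,t9,t10,t11,t14,t16,t17,t19,t20,t23,t26,t35,t37}
  A5: {t5,t9,t12,t16,t18,t24,t26,t31,t33,t34,t36}
  A6: {t1,t2,t3,t8,t10,t11,t15,t17,t18,t21,t29,t33,t34,t38}
  A12: {t4,t27,t38}
  A13: {t22,t23,t27}
  A14: {t7,t23,t26}
  A15: {t18,t26,t36}
  A16: {t8,t18,t21,t38}
  A23: {t24,t27,t28}
  A24: {t3,t16,t19,t37}
  A25: {t16,t24,t31}
  A26: {t3,t29,t38}
  A34: {t6,t10,t14,t23}
  A35: {t12,t24,t33}
  A36: {t2,t10,t33}
  A45: {t9,t16,t26}
  A46: {t3,t10,t11,t17}
  A56: {t18,t33,t34}
  A123: {t27}
  A126: {t38}
  A134: {t23}
  A145: {t26}
  A156: {t18}
  A235: {t24}
  A245: {t16}
  A246: {t3}
  A346: {t10}
  A356: {t33}
C dims 6,15,10; δ0: rk 5, SNF 1^5; δ1: rk 10, SNF 1^9·2
Ȟ^0 = (6 − 5) − 0 = 1, so Ȟ^0 ≅ Z
Ȟ^1 = (15 − 10) − 5 = 0, so Ȟ^1 ≅ 0
Ȟ^2 = (10 − 0) − 10 = 0 plus torsion [2], so Ȟ^2 ≅ Z/2
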